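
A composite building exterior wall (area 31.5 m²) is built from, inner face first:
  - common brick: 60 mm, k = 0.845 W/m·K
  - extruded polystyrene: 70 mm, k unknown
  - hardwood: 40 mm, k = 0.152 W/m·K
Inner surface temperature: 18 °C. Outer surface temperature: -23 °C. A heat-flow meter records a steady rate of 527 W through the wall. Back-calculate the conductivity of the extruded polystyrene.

Model the wall as resistances in series:
R_common brick = L/(kA) = 0.06/(0.845×31.5) = 0.002254 K/W
R_hardwood = L/(kA) = 0.04/(0.152×31.5) = 0.008354 K/W
Sum of known resistances R_other = 0.01061 K/W
Total R = ΔT/Q = 41/527 = 0.0778 K/W
R_extruded polystyrene = R_total − R_other = 0.06719 K/W
k = L/(R·A) = 0.07/(0.06719×31.5)

k ≈ 0.0331 W/(m·K)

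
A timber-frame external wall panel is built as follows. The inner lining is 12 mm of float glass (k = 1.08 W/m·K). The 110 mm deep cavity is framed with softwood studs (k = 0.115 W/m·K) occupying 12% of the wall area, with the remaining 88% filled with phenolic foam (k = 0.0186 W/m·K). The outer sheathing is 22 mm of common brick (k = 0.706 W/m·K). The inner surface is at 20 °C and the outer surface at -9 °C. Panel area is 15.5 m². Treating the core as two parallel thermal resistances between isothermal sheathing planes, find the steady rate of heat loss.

Q ≈ 122 W

Sheathing layers in series; stud and cavity paths in parallel between them.
R_inner = 0.012/(1.08×15.5) = 7.168×10^-4 K/W
R_stud  = 0.11/(0.115×0.12×15.5) = 0.5143 K/W
R_cav   = 0.11/(0.0186×0.88×15.5) = 0.4336 K/W
1/R_core = 1/R_stud + 1/R_cav → R_core = 0.2352 K/W
R_outer = 0.022/(0.706×15.5) = 0.00201 K/W
R_total = 0.238 K/W
Q = ΔT/R_total = 29/0.238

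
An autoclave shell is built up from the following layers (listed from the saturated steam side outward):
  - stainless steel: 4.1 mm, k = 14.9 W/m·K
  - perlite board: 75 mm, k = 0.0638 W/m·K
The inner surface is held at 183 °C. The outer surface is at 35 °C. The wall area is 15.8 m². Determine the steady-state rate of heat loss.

Q ≈ 1990 W

Thermal resistances in series:
R_stainless steel = L/(kA) = 0.0041/(14.9×15.8) = 1.742×10^-5 K/W
R_perlite board = L/(kA) = 0.075/(0.0638×15.8) = 0.0744 K/W
R_total = 0.07442 K/W
Q = ΔT / R_total = 148 / 0.07442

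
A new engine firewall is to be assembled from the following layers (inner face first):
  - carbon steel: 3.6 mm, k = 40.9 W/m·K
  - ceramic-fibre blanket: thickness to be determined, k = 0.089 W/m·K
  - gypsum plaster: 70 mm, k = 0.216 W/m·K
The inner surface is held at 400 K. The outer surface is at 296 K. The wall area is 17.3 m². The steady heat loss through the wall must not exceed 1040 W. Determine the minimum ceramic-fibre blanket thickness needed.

Treating each layer as a thermal resistance in series:
R_carbon steel = L/(kA) = 0.0036/(40.9×17.3) = 5.088×10^-6 K/W
R_gypsum plaster = L/(kA) = 0.07/(0.216×17.3) = 0.01873 K/W
Sum of the known resistances R_other = 0.01874 K/W
Required total resistance R_tot = ΔT/Q_allow = 104/1040 = 0.1 K/W
R_ceramic-fibre blanket = R_tot − R_other = 0.08126 K/W
L = R·k·A = 0.08126×0.089×17.3

L ≈ 125 mm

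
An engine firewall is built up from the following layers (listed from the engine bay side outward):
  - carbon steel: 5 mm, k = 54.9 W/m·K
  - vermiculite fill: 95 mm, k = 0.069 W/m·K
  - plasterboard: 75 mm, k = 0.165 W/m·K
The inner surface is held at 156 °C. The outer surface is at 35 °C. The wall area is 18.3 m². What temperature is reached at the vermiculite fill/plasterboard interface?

Thermal resistances in series:
R_carbon steel = L/(kA) = 0.005/(54.9×18.3) = 4.977×10^-6 K/W
R_vermiculite fill = L/(kA) = 0.095/(0.069×18.3) = 0.07524 K/W
R_plasterboard = L/(kA) = 0.075/(0.165×18.3) = 0.02484 K/W
R_total = 0.1001 K/W;  Q = ΔT/R_total = 121/0.1001 = 1209 W
T_interface = T_inner − Q·ΣR(inner→interface) = 156 − 1210×0.07524

T ≈ 65 °C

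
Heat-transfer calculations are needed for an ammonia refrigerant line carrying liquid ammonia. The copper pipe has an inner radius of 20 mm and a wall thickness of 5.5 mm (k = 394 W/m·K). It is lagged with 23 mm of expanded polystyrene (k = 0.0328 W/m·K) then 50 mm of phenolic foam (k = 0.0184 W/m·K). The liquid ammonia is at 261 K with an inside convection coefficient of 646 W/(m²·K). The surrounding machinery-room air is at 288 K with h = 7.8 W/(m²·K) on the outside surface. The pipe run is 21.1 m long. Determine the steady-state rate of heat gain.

Treating each annulus and film as a series resistance:
R_inner film = 1/(h_i·2πr₁L) = 1/(646×2π×0.02×21.1) = 5.838×10^-4 K/W
R_copper pipe wall = ln(25.5/20)/(2π×394×21.1) = 4.651×10^-6 K/W
R_expanded polystyrene = ln(48.5/25.5)/(2π×0.0328×21.1) = 0.1478 K/W
R_phenolic foam = ln(98.5/48.5)/(2π×0.0184×21.1) = 0.2904 K/W
R_outer film = 1/(h_o·2πr_oL) = 1/(7.8×2π×0.0985×21.1) = 0.009818 K/W
R_total = 0.4487 K/W
Q = ΔT/R_total = 27/0.4487

Q ≈ 60.2 W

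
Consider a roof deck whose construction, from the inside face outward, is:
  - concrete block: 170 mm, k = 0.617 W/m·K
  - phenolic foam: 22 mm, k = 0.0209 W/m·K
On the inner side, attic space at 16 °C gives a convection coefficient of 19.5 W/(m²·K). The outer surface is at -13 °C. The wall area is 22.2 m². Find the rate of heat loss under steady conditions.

Using the resistance-network approach (series):
R_inner film = 1/(h_i·A) = 1/(19.5×22.2) = 0.00231 K/W
R_concrete block = L/(kA) = 0.17/(0.617×22.2) = 0.01241 K/W
R_phenolic foam = L/(kA) = 0.022/(0.0209×22.2) = 0.04742 K/W
R_total = 0.06214 K/W
Q = ΔT / R_total = 29 / 0.06214

Q ≈ 467 W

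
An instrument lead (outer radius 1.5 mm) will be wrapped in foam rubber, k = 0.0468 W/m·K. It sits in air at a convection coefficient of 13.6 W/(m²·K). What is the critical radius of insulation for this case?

r_cr ≈ 3.44 mm

For a cylinder r_cr = k/h = 0.0468/13.6
r_cr = 3.44 mm; since the bare radius (1.5 mm) is below r_cr, adding a thin layer of insulation will *increase* heat loss.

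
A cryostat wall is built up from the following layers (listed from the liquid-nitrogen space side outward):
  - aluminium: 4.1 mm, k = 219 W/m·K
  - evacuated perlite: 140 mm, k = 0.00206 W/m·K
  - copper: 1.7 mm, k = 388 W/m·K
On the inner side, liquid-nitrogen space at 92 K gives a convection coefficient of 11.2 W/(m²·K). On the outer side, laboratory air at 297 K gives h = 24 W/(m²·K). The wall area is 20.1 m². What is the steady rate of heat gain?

Series thermal resistances:
R_inner film = 1/(h_i·A) = 1/(11.2×20.1) = 0.004442 K/W
R_aluminium = L/(kA) = 0.0041/(219×20.1) = 9.314×10^-7 K/W
R_evacuated perlite = L/(kA) = 0.14/(0.00206×20.1) = 3.381 K/W
R_copper = L/(kA) = 0.0017/(388×20.1) = 2.18×10^-7 K/W
R_outer film = 1/(h_o·A) = 1/(24×20.1) = 0.002073 K/W
R_total = 3.388 K/W
Q = ΔT / R_total = 205 / 3.388

Q ≈ 60.5 W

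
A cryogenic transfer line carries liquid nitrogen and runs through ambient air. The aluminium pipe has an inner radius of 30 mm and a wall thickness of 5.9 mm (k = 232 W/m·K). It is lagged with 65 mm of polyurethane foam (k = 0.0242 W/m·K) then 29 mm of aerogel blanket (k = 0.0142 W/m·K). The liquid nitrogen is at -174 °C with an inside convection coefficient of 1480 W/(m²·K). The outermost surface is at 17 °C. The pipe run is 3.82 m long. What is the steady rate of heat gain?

Q ≈ 75.8 W

Per-layer cylindrical resistances, series-summed:
R_inner film = 1/(h_i·2πr₁L) = 1/(1480×2π×0.03×3.82) = 9.384×10^-4 K/W
R_aluminium pipe wall = ln(35.9/30)/(2π×232×3.82) = 3.224×10^-5 K/W
R_polyurethane foam = ln(100.9/35.9)/(2π×0.0242×3.82) = 1.779 K/W
R_aerogel blanket = ln(129.9/100.9)/(2π×0.0142×3.82) = 0.7412 K/W
R_total = 2.521 K/W
Q = ΔT/R_total = 191/2.521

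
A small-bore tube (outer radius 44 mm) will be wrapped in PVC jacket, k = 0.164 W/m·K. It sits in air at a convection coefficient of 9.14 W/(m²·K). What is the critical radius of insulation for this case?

For a cylinder r_cr = k/h = 0.164/9.14
r_cr = 17.9 mm; since the bare radius (44 mm) is above r_cr, any added insulation will reduce heat loss.

r_cr ≈ 17.9 mm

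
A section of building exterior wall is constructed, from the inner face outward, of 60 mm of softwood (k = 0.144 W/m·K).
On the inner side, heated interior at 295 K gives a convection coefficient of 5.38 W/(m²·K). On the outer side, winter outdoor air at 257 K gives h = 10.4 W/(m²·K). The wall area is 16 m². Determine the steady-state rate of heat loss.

Treating each layer as a thermal resistance in series:
R_inner film = 1/(h_i·A) = 1/(5.38×16) = 0.01162 K/W
R_softwood = L/(kA) = 0.06/(0.144×16) = 0.02604 K/W
R_outer film = 1/(h_o·A) = 1/(10.4×16) = 0.00601 K/W
R_total = 0.04367 K/W
Q = ΔT / R_total = 38 / 0.04367

Q ≈ 870 W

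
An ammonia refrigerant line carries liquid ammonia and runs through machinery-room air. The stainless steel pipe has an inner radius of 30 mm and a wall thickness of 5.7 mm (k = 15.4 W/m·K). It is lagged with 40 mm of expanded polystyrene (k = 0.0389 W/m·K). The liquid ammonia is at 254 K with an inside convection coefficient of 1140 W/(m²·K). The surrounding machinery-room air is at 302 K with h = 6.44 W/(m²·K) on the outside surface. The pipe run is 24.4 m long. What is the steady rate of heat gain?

Q ≈ 344 W

Treating each annulus and film as a series resistance:
R_inner film = 1/(h_i·2πr₁L) = 1/(1140×2π×0.03×24.4) = 1.907×10^-4 K/W
R_stainless steel pipe wall = ln(35.7/30)/(2π×15.4×24.4) = 7.368×10^-5 K/W
R_expanded polystyrene = ln(75.7/35.7)/(2π×0.0389×24.4) = 0.126 K/W
R_outer film = 1/(h_o·2πr_oL) = 1/(6.44×2π×0.0757×24.4) = 0.01338 K/W
R_total = 0.1397 K/W
Q = ΔT/R_total = 48/0.1397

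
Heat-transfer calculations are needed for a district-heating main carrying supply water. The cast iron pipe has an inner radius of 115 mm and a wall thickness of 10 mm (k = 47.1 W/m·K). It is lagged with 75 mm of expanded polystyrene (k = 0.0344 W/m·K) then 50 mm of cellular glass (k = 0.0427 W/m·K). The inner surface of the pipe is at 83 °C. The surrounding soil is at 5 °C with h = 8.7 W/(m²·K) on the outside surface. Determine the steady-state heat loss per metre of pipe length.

Per-layer cylindrical resistances, series-summed:
R_cast iron pipe wall = ln(125/115)/(2π×47.1×1) = 2.818×10^-4 K/W
R_expanded polystyrene = ln(200/125)/(2π×0.0344×1) = 2.175 K/W
R_cellular glass = ln(250/200)/(2π×0.0427×1) = 0.8317 K/W
R_outer film = 1/(h_o·2πr_oL) = 1/(8.7×2π×0.25×1) = 0.07317 K/W
R_total = 3.08 K/W
Q = ΔT/R_total = 78/3.08

q′ ≈ 25.3 W/m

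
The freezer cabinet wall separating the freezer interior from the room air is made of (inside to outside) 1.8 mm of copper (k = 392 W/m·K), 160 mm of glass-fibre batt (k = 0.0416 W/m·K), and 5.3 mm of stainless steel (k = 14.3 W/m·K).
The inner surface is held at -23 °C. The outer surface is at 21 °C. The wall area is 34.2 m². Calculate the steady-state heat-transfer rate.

Using the resistance-network approach (series):
R_copper = L/(kA) = 0.0018/(392×34.2) = 1.343×10^-7 K/W
R_glass-fibre batt = L/(kA) = 0.16/(0.0416×34.2) = 0.1125 K/W
R_stainless steel = L/(kA) = 0.0053/(14.3×34.2) = 1.084×10^-5 K/W
R_total = 0.1125 K/W
Q = ΔT / R_total = 44 / 0.1125

Q ≈ 391 W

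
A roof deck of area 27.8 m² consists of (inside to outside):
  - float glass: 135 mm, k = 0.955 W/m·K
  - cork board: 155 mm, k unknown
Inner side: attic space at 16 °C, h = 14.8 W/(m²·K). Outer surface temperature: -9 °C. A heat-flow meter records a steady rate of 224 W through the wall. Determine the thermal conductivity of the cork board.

Using the resistance-network approach (series):
R_inner film = 1/(h_i·A) = 1/(14.8×27.8) = 0.00243 K/W
R_float glass = L/(kA) = 0.135/(0.955×27.8) = 0.005085 K/W
Sum of known resistances R_other = 0.007515 K/W
Total R = ΔT/Q = 25/224 = 0.1116 K/W
R_cork board = R_total − R_other = 0.1041 K/W
k = L/(R·A) = 0.155/(0.1041×27.8)

k ≈ 0.0536 W/(m·K)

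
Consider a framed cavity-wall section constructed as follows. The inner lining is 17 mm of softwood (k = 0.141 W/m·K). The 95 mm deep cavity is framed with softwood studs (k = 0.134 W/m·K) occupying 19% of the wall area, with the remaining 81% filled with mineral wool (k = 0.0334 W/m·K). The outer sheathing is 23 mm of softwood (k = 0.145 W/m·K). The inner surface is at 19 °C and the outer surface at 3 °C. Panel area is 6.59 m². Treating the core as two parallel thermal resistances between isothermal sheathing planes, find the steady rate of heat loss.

Q ≈ 50.5 W

Sheathing layers in series; stud and cavity paths in parallel between them.
R_inner = 0.017/(0.141×6.59) = 0.0183 K/W
R_stud  = 0.095/(0.134×0.19×6.59) = 0.5662 K/W
R_cav   = 0.095/(0.0334×0.81×6.59) = 0.5329 K/W
1/R_core = 1/R_stud + 1/R_cav → R_core = 0.2745 K/W
R_outer = 0.023/(0.145×6.59) = 0.02407 K/W
R_total = 0.3169 K/W
Q = ΔT/R_total = 16/0.3169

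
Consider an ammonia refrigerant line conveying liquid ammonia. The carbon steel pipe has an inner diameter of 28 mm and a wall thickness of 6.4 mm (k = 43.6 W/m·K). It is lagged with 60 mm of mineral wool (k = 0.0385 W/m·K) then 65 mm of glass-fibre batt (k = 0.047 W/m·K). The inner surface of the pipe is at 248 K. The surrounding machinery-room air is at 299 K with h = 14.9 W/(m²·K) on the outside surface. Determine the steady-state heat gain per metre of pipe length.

Per-layer cylindrical resistances, series-summed:
R_carbon steel pipe wall = ln(20.4/14)/(2π×43.6×1) = 0.001374 K/W
R_mineral wool = ln(80.4/20.4)/(2π×0.0385×1) = 5.67 K/W
R_glass-fibre batt = ln(145.4/80.4)/(2π×0.047×1) = 2.006 K/W
R_outer film = 1/(h_o·2πr_oL) = 1/(14.9×2π×0.1454×1) = 0.07346 K/W
R_total = 7.751 K/W
Q = ΔT/R_total = 51/7.751

q′ ≈ 6.58 W/m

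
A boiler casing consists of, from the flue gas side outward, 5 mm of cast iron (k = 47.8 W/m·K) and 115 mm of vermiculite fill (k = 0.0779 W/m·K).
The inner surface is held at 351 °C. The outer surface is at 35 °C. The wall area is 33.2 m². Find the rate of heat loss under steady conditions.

Q ≈ 7110 W

Treating each layer as a thermal resistance in series:
R_cast iron = L/(kA) = 0.005/(47.8×33.2) = 3.151×10^-6 K/W
R_vermiculite fill = L/(kA) = 0.115/(0.0779×33.2) = 0.04447 K/W
R_total = 0.04447 K/W
Q = ΔT / R_total = 316 / 0.04447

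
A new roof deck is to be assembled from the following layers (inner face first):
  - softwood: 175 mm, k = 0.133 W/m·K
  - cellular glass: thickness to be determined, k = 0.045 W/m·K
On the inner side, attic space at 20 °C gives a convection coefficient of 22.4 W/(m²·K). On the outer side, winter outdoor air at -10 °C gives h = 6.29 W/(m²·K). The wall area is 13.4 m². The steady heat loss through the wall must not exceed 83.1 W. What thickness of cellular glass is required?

L ≈ 149 mm

Series thermal resistances:
R_inner film = 1/(h_i·A) = 1/(22.4×13.4) = 0.003332 K/W
R_softwood = L/(kA) = 0.175/(0.133×13.4) = 0.09819 K/W
R_outer film = 1/(h_o·A) = 1/(6.29×13.4) = 0.01186 K/W
Sum of the known resistances R_other = 0.1134 K/W
Required total resistance R_tot = ΔT/Q_allow = 30/83.1 = 0.361 K/W
R_cellular glass = R_tot − R_other = 0.2476 K/W
L = R·k·A = 0.2476×0.045×13.4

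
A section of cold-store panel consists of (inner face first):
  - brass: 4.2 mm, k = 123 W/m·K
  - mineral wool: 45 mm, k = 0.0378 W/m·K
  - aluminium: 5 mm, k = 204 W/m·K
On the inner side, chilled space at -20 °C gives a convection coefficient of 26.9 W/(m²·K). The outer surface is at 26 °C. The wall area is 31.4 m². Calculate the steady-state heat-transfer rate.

Q ≈ 1180 W

Treating each layer as a thermal resistance in series:
R_inner film = 1/(h_i·A) = 1/(26.9×31.4) = 0.001184 K/W
R_brass = L/(kA) = 0.0042/(123×31.4) = 1.087×10^-6 K/W
R_mineral wool = L/(kA) = 0.045/(0.0378×31.4) = 0.03791 K/W
R_aluminium = L/(kA) = 0.005/(204×31.4) = 7.806×10^-7 K/W
R_total = 0.0391 K/W
Q = ΔT / R_total = 46 / 0.0391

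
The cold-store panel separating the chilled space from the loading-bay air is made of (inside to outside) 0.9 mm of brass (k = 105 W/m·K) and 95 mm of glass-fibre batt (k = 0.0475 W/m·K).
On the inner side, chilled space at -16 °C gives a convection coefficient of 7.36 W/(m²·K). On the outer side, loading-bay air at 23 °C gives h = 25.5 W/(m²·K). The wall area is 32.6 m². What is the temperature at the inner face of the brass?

Treating each layer as a thermal resistance in series:
R_inner film = 1/(h_i·A) = 1/(7.36×32.6) = 0.004168 K/W
R_brass = L/(kA) = 0.0009/(105×32.6) = 2.629×10^-7 K/W
R_glass-fibre batt = L/(kA) = 0.095/(0.0475×32.6) = 0.06135 K/W
R_outer film = 1/(h_o·A) = 1/(25.5×32.6) = 0.001203 K/W
R_total = 0.06672 K/W;  Q = ΔT/R_total = 39/0.06672 = 584.5 W
T_interface = T_inner + Q·ΣR(inner→interface) = -16 + 585×0.004168

T ≈ -13.6 °C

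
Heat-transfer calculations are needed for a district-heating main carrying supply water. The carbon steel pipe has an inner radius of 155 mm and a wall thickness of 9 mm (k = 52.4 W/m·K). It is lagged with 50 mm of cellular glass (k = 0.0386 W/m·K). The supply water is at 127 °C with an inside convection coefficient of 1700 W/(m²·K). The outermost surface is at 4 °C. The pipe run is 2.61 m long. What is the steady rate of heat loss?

Q ≈ 292 W

Radial resistances (cylindrical: R_cond = ln(r_o/r_i)/(2πkL), R_conv = 1/(h·2πrL)):
R_inner film = 1/(h_i·2πr₁L) = 1/(1700×2π×0.155×2.61) = 2.314×10^-4 K/W
R_carbon steel pipe wall = ln(164/155)/(2π×52.4×2.61) = 6.568×10^-5 K/W
R_cellular glass = ln(214/164)/(2π×0.0386×2.61) = 0.4204 K/W
R_total = 0.4207 K/W
Q = ΔT/R_total = 123/0.4207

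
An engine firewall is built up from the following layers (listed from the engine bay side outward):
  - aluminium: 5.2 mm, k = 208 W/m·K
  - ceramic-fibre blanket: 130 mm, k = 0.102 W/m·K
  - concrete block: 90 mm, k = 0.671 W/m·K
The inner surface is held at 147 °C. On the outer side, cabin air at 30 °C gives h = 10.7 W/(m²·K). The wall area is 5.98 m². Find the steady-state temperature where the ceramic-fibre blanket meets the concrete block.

Treating each layer as a thermal resistance in series:
R_aluminium = L/(kA) = 0.0052/(208×5.98) = 4.181×10^-6 K/W
R_ceramic-fibre blanket = L/(kA) = 0.13/(0.102×5.98) = 0.2131 K/W
R_concrete block = L/(kA) = 0.09/(0.671×5.98) = 0.02243 K/W
R_outer film = 1/(h_o·A) = 1/(10.7×5.98) = 0.01563 K/W
R_total = 0.2512 K/W;  Q = ΔT/R_total = 117/0.2512 = 465.8 W
T_interface = T_inner − Q·ΣR(inner→interface) = 147 − 466×0.2131

T ≈ 47.7 °C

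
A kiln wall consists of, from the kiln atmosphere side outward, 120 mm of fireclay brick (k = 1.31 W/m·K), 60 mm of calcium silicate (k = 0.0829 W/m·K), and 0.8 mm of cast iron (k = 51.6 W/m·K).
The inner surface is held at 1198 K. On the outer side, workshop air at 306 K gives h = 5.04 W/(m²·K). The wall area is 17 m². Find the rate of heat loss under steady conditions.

Q ≈ 15000 W

Series thermal resistances:
R_fireclay brick = L/(kA) = 0.12/(1.31×17) = 0.005388 K/W
R_calcium silicate = L/(kA) = 0.06/(0.0829×17) = 0.04257 K/W
R_cast iron = L/(kA) = 0.0008/(51.6×17) = 9.12×10^-7 K/W
R_outer film = 1/(h_o·A) = 1/(5.04×17) = 0.01167 K/W
R_total = 0.05963 K/W
Q = ΔT / R_total = 892 / 0.05963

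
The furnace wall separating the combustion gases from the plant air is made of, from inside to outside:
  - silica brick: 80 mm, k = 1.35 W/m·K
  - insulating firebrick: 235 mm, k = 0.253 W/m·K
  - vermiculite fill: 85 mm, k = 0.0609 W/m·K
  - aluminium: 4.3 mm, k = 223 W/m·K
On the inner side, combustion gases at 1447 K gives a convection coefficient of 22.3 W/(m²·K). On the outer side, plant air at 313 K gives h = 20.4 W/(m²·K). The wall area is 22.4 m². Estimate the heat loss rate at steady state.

Using the resistance-network approach (series):
R_inner film = 1/(h_i·A) = 1/(22.3×22.4) = 0.002002 K/W
R_silica brick = L/(kA) = 0.08/(1.35×22.4) = 0.002646 K/W
R_insulating firebrick = L/(kA) = 0.235/(0.253×22.4) = 0.04147 K/W
R_vermiculite fill = L/(kA) = 0.085/(0.0609×22.4) = 0.06231 K/W
R_aluminium = L/(kA) = 0.0043/(223×22.4) = 8.608×10^-7 K/W
R_outer film = 1/(h_o·A) = 1/(20.4×22.4) = 0.002188 K/W
R_total = 0.1106 K/W
Q = ΔT / R_total = 1134 / 0.1106

Q ≈ 10300 W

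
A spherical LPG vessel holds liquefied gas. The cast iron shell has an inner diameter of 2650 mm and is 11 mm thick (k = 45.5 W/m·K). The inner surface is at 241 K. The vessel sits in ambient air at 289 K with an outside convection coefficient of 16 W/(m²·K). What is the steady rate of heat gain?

Q ≈ 17200 W

Radial (spherical) resistances in series:
R_cast iron shell = (1/1.325 − 1/1.336)/(4π×45.5) = 1.087×10^-5 K/W
R_outer film = 1/(h·4πr_o²) = 1/(16×4π×1.336²) = 0.002786 K/W
R_total = 0.002797 K/W
Q = ΔT/R_total = 48/0.002797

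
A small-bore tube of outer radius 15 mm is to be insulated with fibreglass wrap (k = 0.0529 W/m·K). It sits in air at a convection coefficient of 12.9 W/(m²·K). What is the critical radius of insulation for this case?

For a cylinder r_cr = k/h = 0.0529/12.9
r_cr = 4.1 mm; since the bare radius (15 mm) is above r_cr, any added insulation will reduce heat loss.

r_cr ≈ 4.1 mm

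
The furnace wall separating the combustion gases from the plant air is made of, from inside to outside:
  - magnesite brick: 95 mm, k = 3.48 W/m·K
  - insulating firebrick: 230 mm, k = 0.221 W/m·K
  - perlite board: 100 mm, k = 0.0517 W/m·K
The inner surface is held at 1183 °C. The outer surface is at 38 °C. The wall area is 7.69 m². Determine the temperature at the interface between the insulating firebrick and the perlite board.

T ≈ 776 °C

Model the wall as resistances in series:
R_magnesite brick = L/(kA) = 0.095/(3.48×7.69) = 0.00355 K/W
R_insulating firebrick = L/(kA) = 0.23/(0.221×7.69) = 0.1353 K/W
R_perlite board = L/(kA) = 0.1/(0.0517×7.69) = 0.2515 K/W
R_total = 0.3904 K/W;  Q = ΔT/R_total = 1145/0.3904 = 2933 W
T_interface = T_inner − Q·ΣR(inner→interface) = 1183 − 2930×0.1389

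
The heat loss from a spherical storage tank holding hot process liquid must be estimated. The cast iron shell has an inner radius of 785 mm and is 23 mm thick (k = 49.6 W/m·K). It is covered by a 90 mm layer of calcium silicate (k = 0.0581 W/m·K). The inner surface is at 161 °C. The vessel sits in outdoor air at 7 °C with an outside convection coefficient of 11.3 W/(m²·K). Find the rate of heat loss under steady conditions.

Radial (spherical) resistances in series:
R_cast iron shell = (1/0.785 − 1/0.808)/(4π×49.6) = 5.818×10^-5 K/W
R_calcium silicate = (1/0.808 − 1/0.898)/(4π×0.0581) = 0.1699 K/W
R_outer film = 1/(h·4πr_o²) = 1/(11.3×4π×0.898²) = 0.008733 K/W
R_total = 0.1787 K/W
Q = ΔT/R_total = 154/0.1787

Q ≈ 862 W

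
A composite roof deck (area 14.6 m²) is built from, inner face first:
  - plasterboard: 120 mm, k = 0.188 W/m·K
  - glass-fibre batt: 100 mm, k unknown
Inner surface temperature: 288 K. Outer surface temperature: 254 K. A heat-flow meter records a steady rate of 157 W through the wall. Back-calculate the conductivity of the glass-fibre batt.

Treating each layer as a thermal resistance in series:
R_plasterboard = L/(kA) = 0.12/(0.188×14.6) = 0.04372 K/W
Sum of known resistances R_other = 0.04372 K/W
Total R = ΔT/Q = 34/157 = 0.2166 K/W
R_glass-fibre batt = R_total − R_other = 0.1728 K/W
k = L/(R·A) = 0.1/(0.1728×14.6)

k ≈ 0.0396 W/(m·K)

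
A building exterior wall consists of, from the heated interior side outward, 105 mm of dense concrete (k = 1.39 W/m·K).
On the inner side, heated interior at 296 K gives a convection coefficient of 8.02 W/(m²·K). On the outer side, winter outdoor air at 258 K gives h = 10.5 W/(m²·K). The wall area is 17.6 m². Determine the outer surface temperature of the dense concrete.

Series thermal resistances:
R_inner film = 1/(h_i·A) = 1/(8.02×17.6) = 0.007085 K/W
R_dense concrete = L/(kA) = 0.105/(1.39×17.6) = 0.004292 K/W
R_outer film = 1/(h_o·A) = 1/(10.5×17.6) = 0.005411 K/W
R_total = 0.01679 K/W;  Q = ΔT/R_total = 38/0.01679 = 2264 W
T_interface = T_inner − Q·ΣR(inner→interface) = 296 − 2260×0.01138

T ≈ 270 K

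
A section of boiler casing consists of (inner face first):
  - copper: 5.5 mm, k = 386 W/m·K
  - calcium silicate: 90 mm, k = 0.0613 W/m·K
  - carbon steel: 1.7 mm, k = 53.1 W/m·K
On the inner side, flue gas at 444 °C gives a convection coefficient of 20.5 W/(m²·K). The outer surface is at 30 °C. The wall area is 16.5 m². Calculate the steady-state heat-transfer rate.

Q ≈ 4500 W

Series thermal resistances:
R_inner film = 1/(h_i·A) = 1/(20.5×16.5) = 0.002956 K/W
R_copper = L/(kA) = 0.0055/(386×16.5) = 8.636×10^-7 K/W
R_calcium silicate = L/(kA) = 0.09/(0.0613×16.5) = 0.08898 K/W
R_carbon steel = L/(kA) = 0.0017/(53.1×16.5) = 1.94×10^-6 K/W
R_total = 0.09194 K/W
Q = ΔT / R_total = 414 / 0.09194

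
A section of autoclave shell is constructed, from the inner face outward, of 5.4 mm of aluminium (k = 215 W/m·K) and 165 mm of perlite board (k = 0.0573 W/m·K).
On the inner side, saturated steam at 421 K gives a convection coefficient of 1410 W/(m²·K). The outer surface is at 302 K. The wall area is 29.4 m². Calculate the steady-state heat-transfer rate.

Q ≈ 1210 W

Thermal resistances in series:
R_inner film = 1/(h_i·A) = 1/(1410×29.4) = 2.412×10^-5 K/W
R_aluminium = L/(kA) = 0.0054/(215×29.4) = 8.543×10^-7 K/W
R_perlite board = L/(kA) = 0.165/(0.0573×29.4) = 0.09794 K/W
R_total = 0.09797 K/W
Q = ΔT / R_total = 119 / 0.09797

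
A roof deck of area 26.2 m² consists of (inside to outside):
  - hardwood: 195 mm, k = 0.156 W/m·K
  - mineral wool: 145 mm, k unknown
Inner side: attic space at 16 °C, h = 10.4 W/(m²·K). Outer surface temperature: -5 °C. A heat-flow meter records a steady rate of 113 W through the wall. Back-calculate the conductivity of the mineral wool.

Thermal resistances in series:
R_inner film = 1/(h_i·A) = 1/(10.4×26.2) = 0.00367 K/W
R_hardwood = L/(kA) = 0.195/(0.156×26.2) = 0.04771 K/W
Sum of known resistances R_other = 0.05138 K/W
Total R = ΔT/Q = 21/113 = 0.1858 K/W
R_mineral wool = R_total − R_other = 0.1345 K/W
k = L/(R·A) = 0.145/(0.1345×26.2)

k ≈ 0.0412 W/(m·K)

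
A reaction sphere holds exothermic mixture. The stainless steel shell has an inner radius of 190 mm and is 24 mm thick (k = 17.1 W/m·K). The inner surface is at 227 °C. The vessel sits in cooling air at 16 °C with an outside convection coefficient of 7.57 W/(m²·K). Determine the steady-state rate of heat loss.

Radial (spherical) resistances in series:
R_stainless steel shell = (1/0.19 − 1/0.214)/(4π×17.1) = 0.002747 K/W
R_outer film = 1/(h·4πr_o²) = 1/(7.57×4π×0.214²) = 0.2295 K/W
R_total = 0.2323 K/W
Q = ΔT/R_total = 211/0.2323

Q ≈ 908 W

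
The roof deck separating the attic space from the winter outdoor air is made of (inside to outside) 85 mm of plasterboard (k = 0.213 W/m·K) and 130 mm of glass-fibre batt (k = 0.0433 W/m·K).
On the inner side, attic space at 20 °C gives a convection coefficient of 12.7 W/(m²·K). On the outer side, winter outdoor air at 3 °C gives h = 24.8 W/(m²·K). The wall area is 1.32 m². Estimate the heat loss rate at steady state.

Q ≈ 6.37 W

Treating each layer as a thermal resistance in series:
R_inner film = 1/(h_i·A) = 1/(12.7×1.32) = 0.05965 K/W
R_plasterboard = L/(kA) = 0.085/(0.213×1.32) = 0.3023 K/W
R_glass-fibre batt = L/(kA) = 0.13/(0.0433×1.32) = 2.274 K/W
R_outer film = 1/(h_o·A) = 1/(24.8×1.32) = 0.03055 K/W
R_total = 2.667 K/W
Q = ΔT / R_total = 17 / 2.667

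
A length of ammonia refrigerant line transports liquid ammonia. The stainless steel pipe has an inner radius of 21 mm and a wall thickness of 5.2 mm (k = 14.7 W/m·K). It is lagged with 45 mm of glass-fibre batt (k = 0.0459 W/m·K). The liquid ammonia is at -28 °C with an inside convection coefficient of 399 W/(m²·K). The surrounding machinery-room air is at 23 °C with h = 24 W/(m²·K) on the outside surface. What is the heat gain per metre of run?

q′ ≈ 14.2 W/m

For a radial system each layer contributes R = ln(r_out/r_in)/(2πkL); films add R = 1/(hA).
R_inner film = 1/(h_i·2πr₁L) = 1/(399×2π×0.021×1) = 0.01899 K/W
R_stainless steel pipe wall = ln(26.2/21)/(2π×14.7×1) = 0.002395 K/W
R_glass-fibre batt = ln(71.2/26.2)/(2π×0.0459×1) = 3.467 K/W
R_outer film = 1/(h_o·2πr_oL) = 1/(24×2π×0.0712×1) = 0.09314 K/W
R_total = 3.581 K/W
Q = ΔT/R_total = 51/3.581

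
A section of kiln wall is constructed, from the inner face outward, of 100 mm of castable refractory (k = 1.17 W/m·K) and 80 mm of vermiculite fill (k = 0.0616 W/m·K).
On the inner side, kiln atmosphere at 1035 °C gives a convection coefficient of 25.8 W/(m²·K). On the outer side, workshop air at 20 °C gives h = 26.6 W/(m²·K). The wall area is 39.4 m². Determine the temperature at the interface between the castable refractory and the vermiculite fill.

T ≈ 949 °C

Thermal resistances in series:
R_inner film = 1/(h_i·A) = 1/(25.8×39.4) = 9.837×10^-4 K/W
R_castable refractory = L/(kA) = 0.1/(1.17×39.4) = 0.002169 K/W
R_vermiculite fill = L/(kA) = 0.08/(0.0616×39.4) = 0.03296 K/W
R_outer film = 1/(h_o·A) = 1/(26.6×39.4) = 9.542×10^-4 K/W
R_total = 0.03707 K/W;  Q = ΔT/R_total = 1015/0.03707 = 27380 W
T_interface = T_inner − Q·ΣR(inner→interface) = 1035 − 27400×0.003153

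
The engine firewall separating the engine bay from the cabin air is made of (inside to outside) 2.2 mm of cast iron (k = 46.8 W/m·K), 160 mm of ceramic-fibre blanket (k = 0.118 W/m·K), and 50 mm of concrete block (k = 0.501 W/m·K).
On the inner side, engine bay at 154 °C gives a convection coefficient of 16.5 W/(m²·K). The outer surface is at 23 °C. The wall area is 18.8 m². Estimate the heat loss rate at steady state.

Q ≈ 1620 W

Model the wall as resistances in series:
R_inner film = 1/(h_i·A) = 1/(16.5×18.8) = 0.003224 K/W
R_cast iron = L/(kA) = 0.0022/(46.8×18.8) = 2.5×10^-6 K/W
R_ceramic-fibre blanket = L/(kA) = 0.16/(0.118×18.8) = 0.07212 K/W
R_concrete block = L/(kA) = 0.05/(0.501×18.8) = 0.005309 K/W
R_total = 0.08066 K/W
Q = ΔT / R_total = 131 / 0.08066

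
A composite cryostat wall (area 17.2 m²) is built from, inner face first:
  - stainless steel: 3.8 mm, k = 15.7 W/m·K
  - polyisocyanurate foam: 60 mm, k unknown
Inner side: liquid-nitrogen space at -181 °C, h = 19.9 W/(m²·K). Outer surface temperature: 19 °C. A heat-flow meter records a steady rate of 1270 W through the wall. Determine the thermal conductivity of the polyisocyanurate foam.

Model the wall as resistances in series:
R_inner film = 1/(h_i·A) = 1/(19.9×17.2) = 0.002922 K/W
R_stainless steel = L/(kA) = 0.0038/(15.7×17.2) = 1.407×10^-5 K/W
Sum of known resistances R_other = 0.002936 K/W
Total R = ΔT/Q = 200/1270 = 0.1575 K/W
R_polyisocyanurate foam = R_total − R_other = 0.1545 K/W
k = L/(R·A) = 0.06/(0.1545×17.2)

k ≈ 0.0226 W/(m·K)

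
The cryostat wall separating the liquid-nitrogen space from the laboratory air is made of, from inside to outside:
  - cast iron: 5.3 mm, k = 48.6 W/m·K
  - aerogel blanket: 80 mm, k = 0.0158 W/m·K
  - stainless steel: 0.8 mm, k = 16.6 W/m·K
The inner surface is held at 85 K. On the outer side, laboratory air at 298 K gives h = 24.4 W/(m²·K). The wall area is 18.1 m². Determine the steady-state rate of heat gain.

Model the wall as resistances in series:
R_cast iron = L/(kA) = 0.0053/(48.6×18.1) = 6.025×10^-6 K/W
R_aerogel blanket = L/(kA) = 0.08/(0.0158×18.1) = 0.2797 K/W
R_stainless steel = L/(kA) = 0.0008/(16.6×18.1) = 2.663×10^-6 K/W
R_outer film = 1/(h_o·A) = 1/(24.4×18.1) = 0.002264 K/W
R_total = 0.282 K/W
Q = ΔT / R_total = 213 / 0.282

Q ≈ 755 W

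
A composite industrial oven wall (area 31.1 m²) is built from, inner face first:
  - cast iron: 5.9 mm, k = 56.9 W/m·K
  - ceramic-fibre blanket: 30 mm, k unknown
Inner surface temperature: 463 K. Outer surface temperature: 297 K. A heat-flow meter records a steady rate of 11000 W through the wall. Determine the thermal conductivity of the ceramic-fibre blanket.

k ≈ 0.0639 W/(m·K)

Thermal resistances in series:
R_cast iron = L/(kA) = 0.0059/(56.9×31.1) = 3.334×10^-6 K/W
Sum of known resistances R_other = 3.334×10^-6 K/W
Total R = ΔT/Q = 166/11000 = 0.01509 K/W
R_ceramic-fibre blanket = R_total − R_other = 0.01509 K/W
k = L/(R·A) = 0.03/(0.01509×31.1)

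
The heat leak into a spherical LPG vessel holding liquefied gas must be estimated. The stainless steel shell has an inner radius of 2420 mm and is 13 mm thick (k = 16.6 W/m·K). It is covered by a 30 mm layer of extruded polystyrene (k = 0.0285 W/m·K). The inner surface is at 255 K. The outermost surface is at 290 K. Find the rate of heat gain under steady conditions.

For a spherical shell R = (1/r₁ − 1/r₂)/(4πk); film R = 1/(h·4πr²). In series:
R_stainless steel shell = (1/2.42 − 1/2.433)/(4π×16.6) = 1.058×10^-5 K/W
R_extruded polystyrene = (1/2.433 − 1/2.463)/(4π×0.0285) = 0.01398 K/W
R_total = 0.01399 K/W
Q = ΔT/R_total = 35/0.01399

Q ≈ 2500 W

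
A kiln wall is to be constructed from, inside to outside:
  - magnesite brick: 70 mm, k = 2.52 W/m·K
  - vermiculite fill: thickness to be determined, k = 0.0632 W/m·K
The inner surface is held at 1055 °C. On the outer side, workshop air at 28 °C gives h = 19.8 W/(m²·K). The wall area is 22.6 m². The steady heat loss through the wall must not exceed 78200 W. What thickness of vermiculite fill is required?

Model the wall as resistances in series:
R_magnesite brick = L/(kA) = 0.07/(2.52×22.6) = 0.001229 K/W
R_outer film = 1/(h_o·A) = 1/(19.8×22.6) = 0.002235 K/W
Sum of the known resistances R_other = 0.003464 K/W
Required total resistance R_tot = ΔT/Q_allow = 1027/78200 = 0.01313 K/W
R_vermiculite fill = R_tot − R_other = 0.009669 K/W
L = R·k·A = 0.009669×0.0632×22.6

L ≈ 13.8 mm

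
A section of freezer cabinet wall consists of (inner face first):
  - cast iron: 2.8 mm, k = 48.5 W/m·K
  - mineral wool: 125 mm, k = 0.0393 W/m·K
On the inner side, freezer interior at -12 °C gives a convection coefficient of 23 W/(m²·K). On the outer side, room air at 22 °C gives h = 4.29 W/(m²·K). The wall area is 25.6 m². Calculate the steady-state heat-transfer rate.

Q ≈ 252 W

Thermal resistances in series:
R_inner film = 1/(h_i·A) = 1/(23×25.6) = 0.001698 K/W
R_cast iron = L/(kA) = 0.0028/(48.5×25.6) = 2.255×10^-6 K/W
R_mineral wool = L/(kA) = 0.125/(0.0393×25.6) = 0.1242 K/W
R_outer film = 1/(h_o·A) = 1/(4.29×25.6) = 0.009105 K/W
R_total = 0.1351 K/W
Q = ΔT / R_total = 34 / 0.1351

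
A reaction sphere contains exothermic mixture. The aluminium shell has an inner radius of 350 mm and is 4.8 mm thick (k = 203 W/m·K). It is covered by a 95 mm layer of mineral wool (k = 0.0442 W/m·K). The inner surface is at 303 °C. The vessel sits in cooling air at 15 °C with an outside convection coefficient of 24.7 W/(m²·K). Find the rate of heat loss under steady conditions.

Q ≈ 265 W

For a spherical shell R = (1/r₁ − 1/r₂)/(4πk); film R = 1/(h·4πr²). In series:
R_aluminium shell = (1/0.35 − 1/0.3548)/(4π×203) = 1.515×10^-5 K/W
R_mineral wool = (1/0.3548 − 1/0.4498)/(4π×0.0442) = 1.072 K/W
R_outer film = 1/(h·4πr_o²) = 1/(24.7×4π×0.4498²) = 0.01592 K/W
R_total = 1.088 K/W
Q = ΔT/R_total = 288/1.088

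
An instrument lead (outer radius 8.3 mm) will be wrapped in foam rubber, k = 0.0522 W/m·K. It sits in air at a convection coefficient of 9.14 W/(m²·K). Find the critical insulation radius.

r_cr ≈ 5.71 mm

For a cylinder r_cr = k/h = 0.0522/9.14
r_cr = 5.71 mm; since the bare radius (8.3 mm) is above r_cr, any added insulation will reduce heat loss.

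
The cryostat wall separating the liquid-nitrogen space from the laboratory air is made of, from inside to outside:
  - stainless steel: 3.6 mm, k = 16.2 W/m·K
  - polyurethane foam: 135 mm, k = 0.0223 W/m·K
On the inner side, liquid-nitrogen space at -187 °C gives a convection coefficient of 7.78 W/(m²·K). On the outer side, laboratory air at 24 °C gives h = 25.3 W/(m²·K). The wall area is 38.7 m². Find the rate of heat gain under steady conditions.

Treating each layer as a thermal resistance in series:
R_inner film = 1/(h_i·A) = 1/(7.78×38.7) = 0.003321 K/W
R_stainless steel = L/(kA) = 0.0036/(16.2×38.7) = 5.742×10^-6 K/W
R_polyurethane foam = L/(kA) = 0.135/(0.0223×38.7) = 0.1564 K/W
R_outer film = 1/(h_o·A) = 1/(25.3×38.7) = 0.001021 K/W
R_total = 0.1608 K/W
Q = ΔT / R_total = 211 / 0.1608

Q ≈ 1310 W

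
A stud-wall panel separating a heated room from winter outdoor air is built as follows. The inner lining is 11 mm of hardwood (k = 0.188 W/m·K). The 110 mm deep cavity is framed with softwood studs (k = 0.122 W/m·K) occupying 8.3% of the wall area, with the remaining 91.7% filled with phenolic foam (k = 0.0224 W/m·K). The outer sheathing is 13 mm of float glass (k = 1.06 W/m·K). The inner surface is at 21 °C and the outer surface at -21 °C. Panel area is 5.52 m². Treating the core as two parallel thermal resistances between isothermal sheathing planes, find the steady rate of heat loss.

Sheathing layers in series; stud and cavity paths in parallel between them.
R_inner = 0.011/(0.188×5.52) = 0.0106 K/W
R_stud  = 0.11/(0.122×0.083×5.52) = 1.968 K/W
R_cav   = 0.11/(0.0224×0.917×5.52) = 0.9701 K/W
1/R_core = 1/R_stud + 1/R_cav → R_core = 0.6498 K/W
R_outer = 0.013/(1.06×5.52) = 0.002222 K/W
R_total = 0.6626 K/W
Q = ΔT/R_total = 42/0.6626

Q ≈ 63.4 W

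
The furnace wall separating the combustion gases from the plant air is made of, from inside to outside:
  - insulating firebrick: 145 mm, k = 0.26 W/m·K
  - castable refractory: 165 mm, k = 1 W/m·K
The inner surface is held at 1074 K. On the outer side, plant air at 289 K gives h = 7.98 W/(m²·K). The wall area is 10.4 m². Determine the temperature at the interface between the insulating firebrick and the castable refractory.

Thermal resistances in series:
R_insulating firebrick = L/(kA) = 0.145/(0.26×10.4) = 0.05362 K/W
R_castable refractory = L/(kA) = 0.165/(1×10.4) = 0.01587 K/W
R_outer film = 1/(h_o·A) = 1/(7.98×10.4) = 0.01205 K/W
R_total = 0.08154 K/W;  Q = ΔT/R_total = 785/0.08154 = 9627 W
T_interface = T_inner − Q·ΣR(inner→interface) = 1074 − 9630×0.05362

T ≈ 558 K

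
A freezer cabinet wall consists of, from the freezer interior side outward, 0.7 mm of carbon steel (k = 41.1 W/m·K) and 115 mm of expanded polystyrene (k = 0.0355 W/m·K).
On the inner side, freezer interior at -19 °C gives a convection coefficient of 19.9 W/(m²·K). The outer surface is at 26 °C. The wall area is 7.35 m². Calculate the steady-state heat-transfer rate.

Thermal resistances in series:
R_inner film = 1/(h_i·A) = 1/(19.9×7.35) = 0.006837 K/W
R_carbon steel = L/(kA) = 0.0007/(41.1×7.35) = 2.317×10^-6 K/W
R_expanded polystyrene = L/(kA) = 0.115/(0.0355×7.35) = 0.4407 K/W
R_total = 0.4476 K/W
Q = ΔT / R_total = 45 / 0.4476

Q ≈ 101 W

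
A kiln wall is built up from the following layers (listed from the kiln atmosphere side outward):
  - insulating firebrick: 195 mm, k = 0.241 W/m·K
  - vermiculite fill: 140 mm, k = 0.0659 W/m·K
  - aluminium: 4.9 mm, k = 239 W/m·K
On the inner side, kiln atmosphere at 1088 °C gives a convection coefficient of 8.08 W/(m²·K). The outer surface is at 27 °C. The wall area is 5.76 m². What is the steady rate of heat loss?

Using the resistance-network approach (series):
R_inner film = 1/(h_i·A) = 1/(8.08×5.76) = 0.02149 K/W
R_insulating firebrick = L/(kA) = 0.195/(0.241×5.76) = 0.1405 K/W
R_vermiculite fill = L/(kA) = 0.14/(0.0659×5.76) = 0.3688 K/W
R_aluminium = L/(kA) = 0.0049/(239×5.76) = 3.559×10^-6 K/W
R_total = 0.5308 K/W
Q = ΔT / R_total = 1061 / 0.5308

Q ≈ 2000 W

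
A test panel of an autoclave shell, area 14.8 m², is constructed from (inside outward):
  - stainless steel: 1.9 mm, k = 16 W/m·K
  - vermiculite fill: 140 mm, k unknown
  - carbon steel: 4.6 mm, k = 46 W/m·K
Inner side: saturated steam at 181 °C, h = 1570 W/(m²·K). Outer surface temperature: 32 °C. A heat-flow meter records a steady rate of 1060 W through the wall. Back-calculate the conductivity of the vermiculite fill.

Series thermal resistances:
R_inner film = 1/(h_i·A) = 1/(1570×14.8) = 4.304×10^-5 K/W
R_stainless steel = L/(kA) = 0.0019/(16×14.8) = 8.024×10^-6 K/W
R_carbon steel = L/(kA) = 0.0046/(46×14.8) = 6.757×10^-6 K/W
Sum of known resistances R_other = 5.782×10^-5 K/W
Total R = ΔT/Q = 149/1060 = 0.1406 K/W
R_vermiculite fill = R_total − R_other = 0.1405 K/W
k = L/(R·A) = 0.14/(0.1405×14.8)

k ≈ 0.0673 W/(m·K)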